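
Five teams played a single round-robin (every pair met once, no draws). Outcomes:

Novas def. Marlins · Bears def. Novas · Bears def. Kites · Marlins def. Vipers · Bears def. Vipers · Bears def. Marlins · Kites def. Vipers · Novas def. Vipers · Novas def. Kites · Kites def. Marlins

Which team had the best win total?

Bears

Win totals: Marlins 1, Vipers 0, Bears 4, Kites 2, Novas 3.
Bears leads with 4 wins (next highest: 3).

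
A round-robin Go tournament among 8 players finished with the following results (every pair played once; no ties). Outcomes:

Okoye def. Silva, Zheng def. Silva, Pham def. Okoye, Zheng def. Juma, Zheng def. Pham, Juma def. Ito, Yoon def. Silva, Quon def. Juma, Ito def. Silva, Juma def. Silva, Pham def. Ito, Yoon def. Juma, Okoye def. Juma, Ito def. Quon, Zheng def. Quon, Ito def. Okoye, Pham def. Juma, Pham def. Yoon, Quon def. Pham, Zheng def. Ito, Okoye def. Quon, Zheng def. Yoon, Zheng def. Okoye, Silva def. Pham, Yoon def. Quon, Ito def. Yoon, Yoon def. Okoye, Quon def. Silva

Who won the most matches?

Zheng

Win totals: Juma 2, Ito 4, Pham 4, Zheng 7, Okoye 3, Silva 1, Quon 3, Yoon 4.
Zheng leads with 7 wins (next highest: 4).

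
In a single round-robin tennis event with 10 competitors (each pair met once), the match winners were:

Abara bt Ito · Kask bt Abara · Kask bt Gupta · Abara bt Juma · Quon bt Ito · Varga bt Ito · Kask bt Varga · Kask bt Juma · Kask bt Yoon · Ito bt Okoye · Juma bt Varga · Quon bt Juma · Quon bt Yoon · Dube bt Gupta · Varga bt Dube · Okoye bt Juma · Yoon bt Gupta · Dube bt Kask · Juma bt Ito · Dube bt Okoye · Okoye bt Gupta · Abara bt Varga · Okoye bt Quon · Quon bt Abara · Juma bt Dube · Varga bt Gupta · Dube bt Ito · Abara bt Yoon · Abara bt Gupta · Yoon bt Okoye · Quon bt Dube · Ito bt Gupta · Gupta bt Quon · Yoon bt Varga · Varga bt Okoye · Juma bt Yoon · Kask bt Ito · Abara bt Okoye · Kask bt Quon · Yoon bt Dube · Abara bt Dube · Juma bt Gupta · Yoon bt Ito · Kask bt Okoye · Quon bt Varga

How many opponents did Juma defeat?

5

Juma's results: beat Dube, Yoon, Gupta, Ito, Varga; lost to Kask, Okoye, Quon, Abara.
That is 5 wins.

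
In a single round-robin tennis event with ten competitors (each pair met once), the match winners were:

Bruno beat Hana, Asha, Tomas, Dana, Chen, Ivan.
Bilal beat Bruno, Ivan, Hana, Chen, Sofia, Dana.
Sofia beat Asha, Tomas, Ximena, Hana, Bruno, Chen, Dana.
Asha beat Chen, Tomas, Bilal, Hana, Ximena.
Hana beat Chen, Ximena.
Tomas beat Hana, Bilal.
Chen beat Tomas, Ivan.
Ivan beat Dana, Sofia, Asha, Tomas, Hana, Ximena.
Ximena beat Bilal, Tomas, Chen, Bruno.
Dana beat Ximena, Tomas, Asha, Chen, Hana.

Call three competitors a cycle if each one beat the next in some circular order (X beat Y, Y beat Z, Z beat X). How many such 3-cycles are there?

25

Win totals: Asha 5, Dana 5, Ximena 4, Hana 2, Bilal 6, Bruno 6, Sofia 7, Chen 2, Tomas 2, Ivan 6.
A competitor with w wins dominates both others in C(w,2) triples; summing gives 10 + 10 + 6 + 1 + 15 + 15 + 21 + 1 + 1 + 15 = 95 transitive triples.
Total triples C(10,3) = 120, so cyclic triples = 120 − 95 = 25.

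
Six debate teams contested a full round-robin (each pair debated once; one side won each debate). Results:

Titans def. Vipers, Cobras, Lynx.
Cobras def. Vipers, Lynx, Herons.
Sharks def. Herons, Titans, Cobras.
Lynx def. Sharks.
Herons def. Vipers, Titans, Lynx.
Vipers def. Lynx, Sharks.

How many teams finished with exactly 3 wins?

4

Win totals: Cobras 3, Herons 3, Vipers 2, Titans 3, Sharks 3, Lynx 1.
Exactly 3: Cobras, Herons, Titans, Sharks — 4 teams.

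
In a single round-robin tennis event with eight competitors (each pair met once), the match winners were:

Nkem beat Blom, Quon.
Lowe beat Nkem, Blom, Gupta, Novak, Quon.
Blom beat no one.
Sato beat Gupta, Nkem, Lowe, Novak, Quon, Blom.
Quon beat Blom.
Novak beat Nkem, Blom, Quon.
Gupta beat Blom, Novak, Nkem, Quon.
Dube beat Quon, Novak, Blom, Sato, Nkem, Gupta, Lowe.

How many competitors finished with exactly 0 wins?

Win totals: Sato 6, Gupta 4, Dube 7, Blom 0, Quon 1, Lowe 5, Novak 3, Nkem 2.
Exactly 0: Blom — 1 competitor.

1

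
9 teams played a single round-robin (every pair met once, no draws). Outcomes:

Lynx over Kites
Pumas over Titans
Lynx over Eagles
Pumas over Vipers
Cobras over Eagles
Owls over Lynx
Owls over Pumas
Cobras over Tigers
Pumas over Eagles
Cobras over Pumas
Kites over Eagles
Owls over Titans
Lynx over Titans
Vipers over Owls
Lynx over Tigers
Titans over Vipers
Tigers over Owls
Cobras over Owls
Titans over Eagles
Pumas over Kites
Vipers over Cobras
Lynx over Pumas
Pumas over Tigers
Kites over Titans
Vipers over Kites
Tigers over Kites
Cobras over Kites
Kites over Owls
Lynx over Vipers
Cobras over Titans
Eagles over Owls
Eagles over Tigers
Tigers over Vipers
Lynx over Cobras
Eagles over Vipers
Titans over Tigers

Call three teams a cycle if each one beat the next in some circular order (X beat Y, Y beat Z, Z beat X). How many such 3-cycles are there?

20

Win totals: Pumas 5, Titans 3, Vipers 3, Lynx 7, Tigers 3, Owls 3, Kites 3, Cobras 6, Eagles 3.
A team with w wins dominates both others in C(w,2) triples; summing gives 10 + 3 + 3 + 21 + 3 + 3 + 3 + 15 + 3 = 64 transitive triples.
Total triples C(9,3) = 84, so cyclic triples = 84 − 64 = 20.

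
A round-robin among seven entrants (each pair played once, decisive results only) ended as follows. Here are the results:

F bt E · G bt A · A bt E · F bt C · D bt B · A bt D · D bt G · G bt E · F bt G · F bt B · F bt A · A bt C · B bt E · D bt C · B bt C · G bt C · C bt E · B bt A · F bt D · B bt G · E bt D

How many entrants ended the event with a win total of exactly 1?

2

Win totals: A 3, B 4, C 1, D 3, E 1, F 6, G 3.
Exactly 1: C, E — 2 entrants.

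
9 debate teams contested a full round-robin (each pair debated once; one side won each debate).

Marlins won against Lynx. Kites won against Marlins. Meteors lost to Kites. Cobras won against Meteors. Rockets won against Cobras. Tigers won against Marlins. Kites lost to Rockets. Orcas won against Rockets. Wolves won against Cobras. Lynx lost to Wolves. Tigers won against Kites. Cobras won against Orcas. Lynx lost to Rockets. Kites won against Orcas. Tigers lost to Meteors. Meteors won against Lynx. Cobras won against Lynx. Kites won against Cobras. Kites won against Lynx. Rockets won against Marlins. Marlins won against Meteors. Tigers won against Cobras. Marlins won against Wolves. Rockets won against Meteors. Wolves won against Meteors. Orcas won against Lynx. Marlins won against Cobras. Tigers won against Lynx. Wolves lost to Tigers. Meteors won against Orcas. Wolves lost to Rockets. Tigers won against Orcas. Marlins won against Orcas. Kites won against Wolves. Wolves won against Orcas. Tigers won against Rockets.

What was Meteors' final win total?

3

Meteors' results: beat Lynx, Orcas, Tigers; lost to Cobras, Kites, Rockets, Marlins, Wolves.
That is 3 wins.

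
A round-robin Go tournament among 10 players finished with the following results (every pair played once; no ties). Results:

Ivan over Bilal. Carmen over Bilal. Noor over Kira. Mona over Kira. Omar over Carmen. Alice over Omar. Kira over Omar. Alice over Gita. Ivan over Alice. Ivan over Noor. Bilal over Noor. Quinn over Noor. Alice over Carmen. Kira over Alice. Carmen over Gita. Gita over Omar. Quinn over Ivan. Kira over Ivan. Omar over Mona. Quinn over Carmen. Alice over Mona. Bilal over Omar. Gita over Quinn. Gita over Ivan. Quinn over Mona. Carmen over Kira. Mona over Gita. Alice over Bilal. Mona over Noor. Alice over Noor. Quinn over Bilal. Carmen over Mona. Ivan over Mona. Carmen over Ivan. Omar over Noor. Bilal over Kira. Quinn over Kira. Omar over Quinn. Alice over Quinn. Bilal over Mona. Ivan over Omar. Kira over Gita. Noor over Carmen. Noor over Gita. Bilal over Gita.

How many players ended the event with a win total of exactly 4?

2

Win totals: Omar 4, Kira 4, Gita 3, Carmen 5, Quinn 6, Noor 3, Alice 7, Ivan 5, Bilal 5, Mona 3.
Exactly 4: Omar, Kira — 2 players.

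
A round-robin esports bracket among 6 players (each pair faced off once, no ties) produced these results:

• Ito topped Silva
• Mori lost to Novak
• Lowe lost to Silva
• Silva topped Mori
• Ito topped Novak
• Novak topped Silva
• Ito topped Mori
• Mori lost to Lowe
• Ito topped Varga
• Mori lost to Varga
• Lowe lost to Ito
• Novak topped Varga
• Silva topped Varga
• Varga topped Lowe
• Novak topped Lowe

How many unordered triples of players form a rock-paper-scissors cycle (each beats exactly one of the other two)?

0

Of the C(6,3) = 20 triples, the cyclic ones are: none.
That is 0.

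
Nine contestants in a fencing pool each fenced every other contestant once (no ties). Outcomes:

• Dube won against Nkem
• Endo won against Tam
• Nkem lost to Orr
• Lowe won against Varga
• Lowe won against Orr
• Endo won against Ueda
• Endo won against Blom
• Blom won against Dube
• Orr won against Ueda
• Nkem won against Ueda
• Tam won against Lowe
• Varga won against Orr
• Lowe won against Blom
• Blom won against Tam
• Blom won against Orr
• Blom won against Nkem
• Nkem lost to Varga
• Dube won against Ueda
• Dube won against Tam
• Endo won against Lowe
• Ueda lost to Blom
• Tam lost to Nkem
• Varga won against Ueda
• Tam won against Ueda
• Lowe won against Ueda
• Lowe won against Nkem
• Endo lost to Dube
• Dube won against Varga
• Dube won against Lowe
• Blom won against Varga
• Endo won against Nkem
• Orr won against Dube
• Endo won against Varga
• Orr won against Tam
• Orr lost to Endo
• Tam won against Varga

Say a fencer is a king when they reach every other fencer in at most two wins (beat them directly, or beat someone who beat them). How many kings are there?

3

Ueda cannot reach Varga, Nkem, Orr, Lowe, Blom, Endo, Tam, Dube in two steps.
Varga cannot reach Lowe, Blom, Endo in two steps.
Nkem cannot reach Orr, Blom, Endo, Dube in two steps.
Orr cannot reach Blom in two steps.
Lowe cannot reach Endo in two steps.
Blom reaches everyone (king).
Endo reaches everyone (king).
Tam cannot reach Endo, Dube in two steps.
Dube reaches everyone (king).
Kings: Blom, Endo, Dube — 3.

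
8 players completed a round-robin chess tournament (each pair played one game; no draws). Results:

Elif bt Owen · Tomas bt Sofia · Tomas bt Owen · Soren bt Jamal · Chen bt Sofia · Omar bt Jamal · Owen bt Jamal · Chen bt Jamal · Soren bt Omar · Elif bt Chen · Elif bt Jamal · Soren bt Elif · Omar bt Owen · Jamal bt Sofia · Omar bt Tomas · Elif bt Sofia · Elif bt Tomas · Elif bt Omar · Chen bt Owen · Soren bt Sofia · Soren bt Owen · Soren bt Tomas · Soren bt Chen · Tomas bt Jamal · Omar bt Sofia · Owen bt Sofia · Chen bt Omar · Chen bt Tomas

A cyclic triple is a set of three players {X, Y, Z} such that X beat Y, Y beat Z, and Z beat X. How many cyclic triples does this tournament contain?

Win totals: Tomas 3, Elif 6, Omar 4, Chen 5, Sofia 0, Soren 7, Jamal 1, Owen 2.
A player with w wins dominates both others in C(w,2) triples; summing gives 3 + 15 + 6 + 10 + 0 + 21 + 0 + 1 = 56 transitive triples.
Total triples C(8,3) = 56, so cyclic triples = 56 − 56 = 0.

0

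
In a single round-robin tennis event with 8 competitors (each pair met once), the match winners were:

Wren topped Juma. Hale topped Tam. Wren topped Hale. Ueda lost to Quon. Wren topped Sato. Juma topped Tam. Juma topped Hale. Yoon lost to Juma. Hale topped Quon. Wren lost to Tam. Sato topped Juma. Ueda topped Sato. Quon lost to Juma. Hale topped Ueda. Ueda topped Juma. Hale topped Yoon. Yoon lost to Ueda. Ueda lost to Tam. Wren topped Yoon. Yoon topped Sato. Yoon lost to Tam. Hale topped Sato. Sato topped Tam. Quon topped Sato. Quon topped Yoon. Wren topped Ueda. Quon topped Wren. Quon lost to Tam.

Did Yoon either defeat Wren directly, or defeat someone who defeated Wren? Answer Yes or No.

Yoon did not beat Wren directly.
Yoon beat Sato, but each of them lost to Wren. No two-step path.

No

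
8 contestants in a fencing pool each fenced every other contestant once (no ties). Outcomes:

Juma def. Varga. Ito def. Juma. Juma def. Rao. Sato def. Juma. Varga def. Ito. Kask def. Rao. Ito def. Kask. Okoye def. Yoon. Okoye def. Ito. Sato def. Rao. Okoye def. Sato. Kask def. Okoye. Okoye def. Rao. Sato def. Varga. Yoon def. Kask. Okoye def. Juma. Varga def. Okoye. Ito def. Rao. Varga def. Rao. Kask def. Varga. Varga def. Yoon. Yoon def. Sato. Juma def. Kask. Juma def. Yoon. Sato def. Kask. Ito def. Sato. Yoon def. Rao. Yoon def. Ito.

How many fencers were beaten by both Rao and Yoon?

Rao beat: no one.
Yoon beat: Ito, Kask, Sato, Rao.
No one was beaten by both.

0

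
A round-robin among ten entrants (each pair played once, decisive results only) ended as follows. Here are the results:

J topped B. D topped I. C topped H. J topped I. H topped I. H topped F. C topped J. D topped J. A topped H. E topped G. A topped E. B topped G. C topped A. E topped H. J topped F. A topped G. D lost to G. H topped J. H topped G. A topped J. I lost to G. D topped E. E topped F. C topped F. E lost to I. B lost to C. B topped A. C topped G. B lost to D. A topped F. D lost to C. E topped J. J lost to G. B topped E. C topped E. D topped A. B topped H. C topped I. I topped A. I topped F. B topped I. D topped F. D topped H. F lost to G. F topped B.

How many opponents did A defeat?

5

A's results: beat E, F, G, H, J; lost to B, C, D, I.
That is 5 wins.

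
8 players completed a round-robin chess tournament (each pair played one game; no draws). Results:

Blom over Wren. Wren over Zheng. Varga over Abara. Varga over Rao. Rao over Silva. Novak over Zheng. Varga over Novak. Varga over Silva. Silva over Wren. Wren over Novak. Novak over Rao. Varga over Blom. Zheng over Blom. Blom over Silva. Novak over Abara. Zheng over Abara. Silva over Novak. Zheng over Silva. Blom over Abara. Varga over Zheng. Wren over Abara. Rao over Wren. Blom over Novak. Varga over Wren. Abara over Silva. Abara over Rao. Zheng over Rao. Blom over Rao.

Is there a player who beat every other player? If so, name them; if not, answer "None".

Varga

Varga has 7 wins out of 7 opponents — a perfect record.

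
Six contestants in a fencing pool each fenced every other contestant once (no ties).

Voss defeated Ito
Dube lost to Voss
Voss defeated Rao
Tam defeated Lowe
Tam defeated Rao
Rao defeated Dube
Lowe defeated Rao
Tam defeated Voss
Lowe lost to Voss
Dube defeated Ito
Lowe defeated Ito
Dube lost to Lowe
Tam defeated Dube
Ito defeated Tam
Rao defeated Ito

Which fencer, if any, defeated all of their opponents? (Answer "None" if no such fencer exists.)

Highest win total is Voss with 4 (out of 5 possible).
Voss lost to Tam, so no fencer went undefeated.

None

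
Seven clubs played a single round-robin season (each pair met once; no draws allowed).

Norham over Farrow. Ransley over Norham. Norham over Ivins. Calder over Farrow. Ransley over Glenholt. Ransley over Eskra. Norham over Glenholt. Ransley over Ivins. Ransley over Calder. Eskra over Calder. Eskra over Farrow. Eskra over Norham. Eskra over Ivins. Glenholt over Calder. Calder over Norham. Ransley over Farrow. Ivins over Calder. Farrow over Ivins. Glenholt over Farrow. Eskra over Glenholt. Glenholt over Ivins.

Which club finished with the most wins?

Win totals: Calder 2, Norham 3, Eskra 5, Farrow 1, Glenholt 3, Ivins 1, Ransley 6.
Ransley leads with 6 wins (next highest: 5).

Ransley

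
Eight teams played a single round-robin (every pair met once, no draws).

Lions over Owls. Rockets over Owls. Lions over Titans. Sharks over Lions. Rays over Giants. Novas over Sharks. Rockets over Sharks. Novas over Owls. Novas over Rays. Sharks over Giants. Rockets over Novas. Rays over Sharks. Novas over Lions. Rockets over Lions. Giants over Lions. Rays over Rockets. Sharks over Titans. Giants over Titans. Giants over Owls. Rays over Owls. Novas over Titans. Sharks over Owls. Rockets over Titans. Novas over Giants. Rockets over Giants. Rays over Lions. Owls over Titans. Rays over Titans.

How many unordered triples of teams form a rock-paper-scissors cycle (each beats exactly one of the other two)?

1

Win totals: Lions 2, Novas 6, Rockets 6, Rays 6, Titans 0, Owls 1, Giants 3, Sharks 4.
A team with w wins dominates both others in C(w,2) triples; summing gives 1 + 15 + 15 + 15 + 0 + 0 + 3 + 6 = 55 transitive triples.
Total triples C(8,3) = 56, so cyclic triples = 56 − 55 = 1.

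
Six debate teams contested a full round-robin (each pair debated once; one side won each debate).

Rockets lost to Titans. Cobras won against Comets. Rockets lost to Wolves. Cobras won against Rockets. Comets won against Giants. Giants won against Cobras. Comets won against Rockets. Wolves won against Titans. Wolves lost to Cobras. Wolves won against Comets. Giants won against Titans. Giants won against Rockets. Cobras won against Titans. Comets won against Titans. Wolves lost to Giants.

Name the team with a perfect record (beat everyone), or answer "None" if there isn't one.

Highest win total is Giants with 4 (out of 5 possible).
Giants lost to Comets, so no team went undefeated.

None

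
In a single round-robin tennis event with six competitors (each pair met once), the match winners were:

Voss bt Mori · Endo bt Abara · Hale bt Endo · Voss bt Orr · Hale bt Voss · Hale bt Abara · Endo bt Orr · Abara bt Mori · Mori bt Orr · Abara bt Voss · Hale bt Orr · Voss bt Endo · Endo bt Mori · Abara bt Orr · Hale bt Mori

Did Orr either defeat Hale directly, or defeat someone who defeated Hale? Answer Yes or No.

No

Orr did not beat Hale directly.
Orr beat no one, so there is no intermediate competitor.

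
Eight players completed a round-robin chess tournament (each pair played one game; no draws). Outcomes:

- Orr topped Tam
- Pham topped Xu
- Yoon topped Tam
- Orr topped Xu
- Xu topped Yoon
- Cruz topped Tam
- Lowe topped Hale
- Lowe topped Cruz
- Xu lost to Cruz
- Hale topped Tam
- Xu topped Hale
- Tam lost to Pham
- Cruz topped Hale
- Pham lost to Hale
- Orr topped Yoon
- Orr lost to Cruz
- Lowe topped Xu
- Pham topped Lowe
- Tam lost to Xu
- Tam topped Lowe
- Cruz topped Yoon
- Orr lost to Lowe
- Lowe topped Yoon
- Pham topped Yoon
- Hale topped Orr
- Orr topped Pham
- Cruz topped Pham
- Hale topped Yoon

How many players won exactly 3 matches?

Win totals: Yoon 1, Lowe 5, Xu 3, Orr 4, Cruz 6, Tam 1, Hale 4, Pham 4.
Exactly 3: Xu — 1 player.

1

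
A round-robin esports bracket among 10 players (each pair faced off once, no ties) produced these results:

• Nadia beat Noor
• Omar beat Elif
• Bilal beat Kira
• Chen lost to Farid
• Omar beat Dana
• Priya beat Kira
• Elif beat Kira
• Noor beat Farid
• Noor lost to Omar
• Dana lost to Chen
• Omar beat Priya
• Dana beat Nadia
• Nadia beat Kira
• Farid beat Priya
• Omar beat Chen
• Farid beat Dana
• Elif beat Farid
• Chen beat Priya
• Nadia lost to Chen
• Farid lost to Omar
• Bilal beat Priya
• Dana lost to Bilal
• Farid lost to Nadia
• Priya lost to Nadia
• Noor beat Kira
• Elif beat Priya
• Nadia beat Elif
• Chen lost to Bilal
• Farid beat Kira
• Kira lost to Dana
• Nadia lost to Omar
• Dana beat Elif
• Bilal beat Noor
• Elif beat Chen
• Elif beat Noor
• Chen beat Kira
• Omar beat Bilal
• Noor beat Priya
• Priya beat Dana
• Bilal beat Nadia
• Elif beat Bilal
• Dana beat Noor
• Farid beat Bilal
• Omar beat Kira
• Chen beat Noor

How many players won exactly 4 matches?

Win totals: Elif 6, Kira 0, Nadia 5, Chen 5, Noor 3, Dana 4, Omar 9, Priya 2, Farid 5, Bilal 6.
Exactly 4: Dana — 1 player.

1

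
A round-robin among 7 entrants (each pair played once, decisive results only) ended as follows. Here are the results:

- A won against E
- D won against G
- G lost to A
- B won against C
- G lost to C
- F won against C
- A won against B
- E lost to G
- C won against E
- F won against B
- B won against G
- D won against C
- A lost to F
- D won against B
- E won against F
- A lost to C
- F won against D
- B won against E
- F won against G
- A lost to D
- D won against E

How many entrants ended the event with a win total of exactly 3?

Win totals: A 3, B 3, C 3, D 5, E 1, F 5, G 1.
Exactly 3: A, B, C — 3 entrants.

3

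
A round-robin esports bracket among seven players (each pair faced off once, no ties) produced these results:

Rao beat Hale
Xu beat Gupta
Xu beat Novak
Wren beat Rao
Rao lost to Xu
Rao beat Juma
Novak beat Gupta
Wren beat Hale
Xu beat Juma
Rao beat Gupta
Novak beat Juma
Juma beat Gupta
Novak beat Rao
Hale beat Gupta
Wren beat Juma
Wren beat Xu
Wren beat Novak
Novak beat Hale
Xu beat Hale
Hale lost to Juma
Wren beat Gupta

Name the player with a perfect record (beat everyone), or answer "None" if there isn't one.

Wren

Wren has 6 wins out of 6 opponents — a perfect record.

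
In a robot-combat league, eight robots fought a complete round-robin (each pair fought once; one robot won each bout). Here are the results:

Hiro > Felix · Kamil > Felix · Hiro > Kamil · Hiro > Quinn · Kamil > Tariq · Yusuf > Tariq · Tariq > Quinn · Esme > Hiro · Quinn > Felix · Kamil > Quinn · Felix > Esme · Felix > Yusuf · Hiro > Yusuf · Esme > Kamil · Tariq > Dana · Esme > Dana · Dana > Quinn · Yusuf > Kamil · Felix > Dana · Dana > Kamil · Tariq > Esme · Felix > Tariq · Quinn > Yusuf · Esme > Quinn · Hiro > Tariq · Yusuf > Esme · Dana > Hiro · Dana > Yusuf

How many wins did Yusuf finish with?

Yusuf's results: beat Tariq, Esme, Kamil; lost to Dana, Felix, Hiro, Quinn.
That is 3 wins.

3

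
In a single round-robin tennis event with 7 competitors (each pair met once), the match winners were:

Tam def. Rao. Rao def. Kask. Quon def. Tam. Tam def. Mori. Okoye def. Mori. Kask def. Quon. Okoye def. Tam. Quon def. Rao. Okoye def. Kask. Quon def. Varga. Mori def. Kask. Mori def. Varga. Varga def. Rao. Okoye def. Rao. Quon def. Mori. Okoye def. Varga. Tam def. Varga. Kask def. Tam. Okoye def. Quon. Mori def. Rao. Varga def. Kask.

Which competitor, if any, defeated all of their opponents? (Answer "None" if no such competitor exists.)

Okoye

Okoye has 6 wins out of 6 opponents — a perfect record.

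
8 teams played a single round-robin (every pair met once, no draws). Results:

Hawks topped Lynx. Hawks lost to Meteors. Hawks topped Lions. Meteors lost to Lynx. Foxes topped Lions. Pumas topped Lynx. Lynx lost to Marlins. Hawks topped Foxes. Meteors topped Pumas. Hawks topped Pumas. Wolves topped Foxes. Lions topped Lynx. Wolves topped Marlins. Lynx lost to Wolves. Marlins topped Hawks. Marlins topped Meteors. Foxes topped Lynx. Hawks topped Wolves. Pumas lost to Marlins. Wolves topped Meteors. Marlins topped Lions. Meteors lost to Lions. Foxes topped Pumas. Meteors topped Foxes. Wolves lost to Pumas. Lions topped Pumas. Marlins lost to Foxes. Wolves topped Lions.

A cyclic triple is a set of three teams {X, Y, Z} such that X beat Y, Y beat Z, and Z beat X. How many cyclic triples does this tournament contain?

Win totals: Meteors 3, Wolves 5, Marlins 5, Lynx 1, Hawks 5, Lions 3, Pumas 2, Foxes 4.
A team with w wins dominates both others in C(w,2) triples; summing gives 3 + 10 + 10 + 0 + 10 + 3 + 1 + 6 = 43 transitive triples.
Total triples C(8,3) = 56, so cyclic triples = 56 − 43 = 13.

13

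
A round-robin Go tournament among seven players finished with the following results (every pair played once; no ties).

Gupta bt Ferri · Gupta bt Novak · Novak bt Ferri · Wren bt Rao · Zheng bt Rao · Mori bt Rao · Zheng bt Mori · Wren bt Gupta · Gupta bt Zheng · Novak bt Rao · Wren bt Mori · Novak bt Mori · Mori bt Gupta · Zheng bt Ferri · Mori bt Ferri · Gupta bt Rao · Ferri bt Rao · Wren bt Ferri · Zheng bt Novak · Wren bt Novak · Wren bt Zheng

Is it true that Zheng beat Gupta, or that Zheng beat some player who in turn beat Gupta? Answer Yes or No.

Zheng did not beat Gupta directly.
Zheng beat Ferri, Rao, Novak, Mori. Of those, Mori beat Gupta.

Yes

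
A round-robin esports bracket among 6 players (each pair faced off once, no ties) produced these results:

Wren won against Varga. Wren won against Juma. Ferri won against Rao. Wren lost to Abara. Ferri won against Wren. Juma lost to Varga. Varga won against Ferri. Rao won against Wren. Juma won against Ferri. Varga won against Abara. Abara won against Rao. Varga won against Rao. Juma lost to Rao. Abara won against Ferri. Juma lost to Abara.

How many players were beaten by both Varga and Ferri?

Varga beat: Rao, Abara, Ferri, Juma.
Ferri beat: Rao, Wren.
Both beat: Rao — 1.

1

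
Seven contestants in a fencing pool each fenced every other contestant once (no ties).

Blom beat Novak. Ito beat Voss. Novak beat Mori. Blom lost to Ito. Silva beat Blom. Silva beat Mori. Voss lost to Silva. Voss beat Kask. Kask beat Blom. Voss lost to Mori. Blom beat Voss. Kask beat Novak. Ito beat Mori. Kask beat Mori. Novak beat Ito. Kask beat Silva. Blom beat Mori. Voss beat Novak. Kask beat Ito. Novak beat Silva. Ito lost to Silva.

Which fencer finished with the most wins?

Win totals: Silva 4, Ito 3, Voss 2, Novak 3, Blom 3, Kask 5, Mori 1.
Kask leads with 5 wins (next highest: 4).

Kask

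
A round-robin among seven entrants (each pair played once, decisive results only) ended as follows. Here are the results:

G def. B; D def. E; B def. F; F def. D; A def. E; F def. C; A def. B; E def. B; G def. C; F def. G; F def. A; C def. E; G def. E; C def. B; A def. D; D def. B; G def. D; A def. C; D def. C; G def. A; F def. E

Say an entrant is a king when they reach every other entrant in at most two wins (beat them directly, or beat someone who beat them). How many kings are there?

A cannot reach G in two steps.
B reaches everyone (king).
C cannot reach A, D, G in two steps.
D cannot reach A, G in two steps.
E cannot reach A, C, D, G in two steps.
F reaches everyone (king).
G reaches everyone (king).
Kings: B, F, G — 3.

3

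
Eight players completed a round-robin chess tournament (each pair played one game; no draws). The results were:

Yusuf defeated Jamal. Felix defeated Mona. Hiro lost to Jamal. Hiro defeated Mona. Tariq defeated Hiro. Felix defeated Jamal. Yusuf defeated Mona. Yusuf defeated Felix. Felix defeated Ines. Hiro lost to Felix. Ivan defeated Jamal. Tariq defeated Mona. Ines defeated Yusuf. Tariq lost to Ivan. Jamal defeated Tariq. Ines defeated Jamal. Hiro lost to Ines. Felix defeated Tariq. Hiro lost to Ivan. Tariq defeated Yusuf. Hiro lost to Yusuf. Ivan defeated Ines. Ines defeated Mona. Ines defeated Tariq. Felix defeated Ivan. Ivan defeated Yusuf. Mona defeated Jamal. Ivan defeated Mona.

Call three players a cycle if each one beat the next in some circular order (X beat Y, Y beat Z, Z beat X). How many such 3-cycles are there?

Win totals: Jamal 2, Felix 6, Hiro 1, Ivan 6, Ines 5, Yusuf 4, Mona 1, Tariq 3.
A player with w wins dominates both others in C(w,2) triples; summing gives 1 + 15 + 0 + 15 + 10 + 6 + 0 + 3 = 50 transitive triples.
Total triples C(8,3) = 56, so cyclic triples = 56 − 50 = 6.

6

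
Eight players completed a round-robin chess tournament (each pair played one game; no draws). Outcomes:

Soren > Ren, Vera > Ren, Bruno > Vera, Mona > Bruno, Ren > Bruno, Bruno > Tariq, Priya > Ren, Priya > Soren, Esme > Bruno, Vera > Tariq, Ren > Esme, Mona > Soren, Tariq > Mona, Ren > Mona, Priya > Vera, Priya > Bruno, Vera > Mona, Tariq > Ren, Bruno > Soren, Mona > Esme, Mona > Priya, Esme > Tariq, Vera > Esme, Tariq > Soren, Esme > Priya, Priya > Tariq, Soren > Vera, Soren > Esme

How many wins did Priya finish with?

Priya's results: beat Tariq, Bruno, Vera, Ren, Soren; lost to Mona, Esme.
That is 5 wins.

5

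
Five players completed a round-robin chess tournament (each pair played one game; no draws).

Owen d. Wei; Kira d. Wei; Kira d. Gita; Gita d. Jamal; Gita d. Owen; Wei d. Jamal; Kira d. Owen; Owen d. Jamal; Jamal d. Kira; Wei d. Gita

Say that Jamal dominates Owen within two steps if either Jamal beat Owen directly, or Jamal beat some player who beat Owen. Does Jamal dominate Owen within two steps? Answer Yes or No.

Yes

Jamal did not beat Owen directly.
Jamal beat Kira. Of those, Kira beat Owen.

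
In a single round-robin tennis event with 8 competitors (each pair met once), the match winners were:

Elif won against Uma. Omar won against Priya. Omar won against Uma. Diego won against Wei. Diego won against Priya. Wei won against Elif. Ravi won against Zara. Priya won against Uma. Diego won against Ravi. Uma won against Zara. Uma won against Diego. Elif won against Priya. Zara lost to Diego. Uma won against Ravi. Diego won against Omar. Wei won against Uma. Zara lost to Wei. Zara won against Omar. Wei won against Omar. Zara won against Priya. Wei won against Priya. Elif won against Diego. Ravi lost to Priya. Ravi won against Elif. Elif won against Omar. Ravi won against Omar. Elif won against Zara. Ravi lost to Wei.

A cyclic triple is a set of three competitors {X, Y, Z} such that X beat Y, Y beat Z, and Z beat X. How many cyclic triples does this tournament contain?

Win totals: Uma 3, Elif 5, Wei 6, Priya 2, Diego 5, Omar 2, Zara 2, Ravi 3.
A competitor with w wins dominates both others in C(w,2) triples; summing gives 3 + 10 + 15 + 1 + 10 + 1 + 1 + 3 = 44 transitive triples.
Total triples C(8,3) = 56, so cyclic triples = 56 − 44 = 12.

12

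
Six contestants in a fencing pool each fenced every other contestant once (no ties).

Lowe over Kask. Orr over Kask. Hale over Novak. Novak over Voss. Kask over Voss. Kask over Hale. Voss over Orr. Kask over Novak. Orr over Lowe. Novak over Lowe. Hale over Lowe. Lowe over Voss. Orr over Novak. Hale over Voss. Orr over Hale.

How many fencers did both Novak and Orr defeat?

1

Novak beat: Lowe, Voss.
Orr beat: Lowe, Kask, Hale, Novak.
Both beat: Lowe — 1.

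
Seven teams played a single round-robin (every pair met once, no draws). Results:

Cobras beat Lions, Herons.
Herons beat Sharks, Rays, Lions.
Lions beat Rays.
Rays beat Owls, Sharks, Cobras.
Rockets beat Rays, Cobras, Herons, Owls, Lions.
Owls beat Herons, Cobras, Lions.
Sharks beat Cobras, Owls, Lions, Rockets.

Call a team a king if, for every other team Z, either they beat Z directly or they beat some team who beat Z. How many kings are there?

4

Lions cannot reach Herons, Rockets in two steps.
Herons reaches everyone (king).
Rays reaches everyone (king).
Cobras cannot reach Owls, Rockets in two steps.
Owls cannot reach Rockets in two steps.
Rockets reaches everyone (king).
Sharks reaches everyone (king).
Kings: Herons, Rays, Rockets, Sharks — 4.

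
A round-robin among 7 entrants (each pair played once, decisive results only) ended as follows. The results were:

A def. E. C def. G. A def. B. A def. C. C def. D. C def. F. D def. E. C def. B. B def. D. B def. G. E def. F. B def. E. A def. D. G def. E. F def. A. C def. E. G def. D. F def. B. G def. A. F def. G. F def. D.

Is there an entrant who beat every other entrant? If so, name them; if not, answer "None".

None

Highest win total is C with 5 (out of 6 possible).
C lost to A, so no entrant went undefeated.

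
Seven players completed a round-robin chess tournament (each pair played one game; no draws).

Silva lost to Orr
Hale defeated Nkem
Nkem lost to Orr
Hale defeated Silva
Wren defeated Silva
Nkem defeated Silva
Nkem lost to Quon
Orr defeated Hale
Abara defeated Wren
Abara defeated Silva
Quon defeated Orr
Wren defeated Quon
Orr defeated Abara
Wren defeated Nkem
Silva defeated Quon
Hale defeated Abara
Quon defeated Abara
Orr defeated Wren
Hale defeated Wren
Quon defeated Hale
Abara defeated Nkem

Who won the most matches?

Orr

Win totals: Hale 4, Wren 3, Orr 5, Silva 1, Nkem 1, Abara 3, Quon 4.
Orr leads with 5 wins (next highest: 4).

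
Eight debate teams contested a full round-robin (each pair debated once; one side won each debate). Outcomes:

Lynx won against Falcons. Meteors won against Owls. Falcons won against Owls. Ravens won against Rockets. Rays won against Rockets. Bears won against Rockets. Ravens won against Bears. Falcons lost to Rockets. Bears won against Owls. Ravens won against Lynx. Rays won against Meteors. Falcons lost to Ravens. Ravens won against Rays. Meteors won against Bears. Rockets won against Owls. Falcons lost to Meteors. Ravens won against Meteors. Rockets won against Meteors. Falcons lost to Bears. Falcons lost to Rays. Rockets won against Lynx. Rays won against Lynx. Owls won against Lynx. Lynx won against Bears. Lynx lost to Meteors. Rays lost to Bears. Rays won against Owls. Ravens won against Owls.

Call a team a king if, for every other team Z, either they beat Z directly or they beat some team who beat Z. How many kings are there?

1

Rays cannot reach Ravens in two steps.
Owls cannot reach Rays, Meteors, Ravens, Rockets in two steps.
Bears cannot reach Ravens in two steps.
Meteors cannot reach Ravens in two steps.
Falcons cannot reach Rays, Bears, Meteors, Ravens, Rockets in two steps.
Ravens reaches everyone (king).
Lynx cannot reach Meteors, Ravens in two steps.
Rockets cannot reach Rays, Ravens in two steps.
Kings: Ravens — 1.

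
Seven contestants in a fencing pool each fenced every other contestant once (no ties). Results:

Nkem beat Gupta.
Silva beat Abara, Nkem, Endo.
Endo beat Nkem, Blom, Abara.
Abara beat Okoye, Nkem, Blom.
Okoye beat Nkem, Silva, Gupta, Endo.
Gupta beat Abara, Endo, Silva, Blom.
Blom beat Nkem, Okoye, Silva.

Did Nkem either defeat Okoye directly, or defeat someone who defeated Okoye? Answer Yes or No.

No

Nkem did not beat Okoye directly.
Nkem beat Gupta, but each of them lost to Okoye. No two-step path.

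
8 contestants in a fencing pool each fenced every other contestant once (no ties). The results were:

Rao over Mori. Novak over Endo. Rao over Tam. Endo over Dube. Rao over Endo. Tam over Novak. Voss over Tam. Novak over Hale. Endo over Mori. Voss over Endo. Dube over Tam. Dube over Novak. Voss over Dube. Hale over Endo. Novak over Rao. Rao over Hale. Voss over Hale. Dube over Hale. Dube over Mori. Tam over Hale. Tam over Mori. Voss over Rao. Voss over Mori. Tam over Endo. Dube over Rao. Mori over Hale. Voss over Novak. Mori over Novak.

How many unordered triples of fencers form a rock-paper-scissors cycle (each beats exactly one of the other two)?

8

Win totals: Tam 4, Voss 7, Rao 4, Mori 2, Hale 1, Endo 2, Novak 3, Dube 5.
A fencer with w wins dominates both others in C(w,2) triples; summing gives 6 + 21 + 6 + 1 + 0 + 1 + 3 + 10 = 48 transitive triples.
Total triples C(8,3) = 56, so cyclic triples = 56 − 48 = 8.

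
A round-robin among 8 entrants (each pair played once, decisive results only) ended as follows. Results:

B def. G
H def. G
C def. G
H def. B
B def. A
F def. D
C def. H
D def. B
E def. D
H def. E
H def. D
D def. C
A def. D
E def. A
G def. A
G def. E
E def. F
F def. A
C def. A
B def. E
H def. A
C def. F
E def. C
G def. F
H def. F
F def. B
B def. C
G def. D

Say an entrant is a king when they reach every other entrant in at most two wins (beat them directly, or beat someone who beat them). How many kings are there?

A cannot reach E, F, G, H in two steps.
B reaches everyone (king).
C reaches everyone (king).
D reaches everyone (king).
E reaches everyone (king).
F cannot reach H in two steps.
G cannot reach H in two steps.
H reaches everyone (king).
Kings: B, C, D, E, H — 5.

5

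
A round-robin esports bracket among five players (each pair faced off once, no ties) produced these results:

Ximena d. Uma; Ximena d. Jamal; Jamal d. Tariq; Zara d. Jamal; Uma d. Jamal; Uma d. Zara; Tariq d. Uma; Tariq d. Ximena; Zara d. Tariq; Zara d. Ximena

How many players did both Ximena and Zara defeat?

Ximena beat: Jamal, Uma.
Zara beat: Jamal, Tariq, Ximena.
Both beat: Jamal — 1.

1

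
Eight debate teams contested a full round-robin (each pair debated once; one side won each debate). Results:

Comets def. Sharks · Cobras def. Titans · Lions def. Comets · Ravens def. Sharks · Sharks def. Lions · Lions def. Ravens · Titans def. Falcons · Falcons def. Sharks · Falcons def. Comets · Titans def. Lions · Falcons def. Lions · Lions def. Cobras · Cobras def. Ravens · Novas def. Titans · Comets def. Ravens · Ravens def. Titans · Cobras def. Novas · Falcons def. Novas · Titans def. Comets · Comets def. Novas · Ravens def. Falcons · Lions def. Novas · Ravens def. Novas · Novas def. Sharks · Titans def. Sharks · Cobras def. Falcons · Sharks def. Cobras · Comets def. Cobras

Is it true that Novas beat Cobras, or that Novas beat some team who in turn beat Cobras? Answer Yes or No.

Novas did not beat Cobras directly.
Novas beat Sharks, Titans. Of those, Sharks beat Cobras.

Yes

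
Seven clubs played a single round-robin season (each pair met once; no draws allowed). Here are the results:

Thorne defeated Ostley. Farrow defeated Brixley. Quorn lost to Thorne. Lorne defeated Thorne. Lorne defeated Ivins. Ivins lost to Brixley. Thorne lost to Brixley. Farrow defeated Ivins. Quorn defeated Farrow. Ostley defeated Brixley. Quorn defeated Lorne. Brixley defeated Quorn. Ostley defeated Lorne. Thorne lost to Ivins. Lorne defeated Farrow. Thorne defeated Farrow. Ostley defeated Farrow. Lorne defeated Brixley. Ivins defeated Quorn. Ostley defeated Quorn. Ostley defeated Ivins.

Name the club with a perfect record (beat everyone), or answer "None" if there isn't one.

None

Highest win total is Ostley with 5 (out of 6 possible).
Ostley lost to Thorne, so no club went undefeated.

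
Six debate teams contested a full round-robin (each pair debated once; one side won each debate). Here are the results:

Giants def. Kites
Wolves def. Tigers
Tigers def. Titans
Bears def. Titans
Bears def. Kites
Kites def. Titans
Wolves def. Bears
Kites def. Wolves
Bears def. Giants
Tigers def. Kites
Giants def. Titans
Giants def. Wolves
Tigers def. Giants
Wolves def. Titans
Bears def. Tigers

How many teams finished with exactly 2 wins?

1

Win totals: Titans 0, Tigers 3, Giants 3, Bears 4, Wolves 3, Kites 2.
Exactly 2: Kites — 1 team.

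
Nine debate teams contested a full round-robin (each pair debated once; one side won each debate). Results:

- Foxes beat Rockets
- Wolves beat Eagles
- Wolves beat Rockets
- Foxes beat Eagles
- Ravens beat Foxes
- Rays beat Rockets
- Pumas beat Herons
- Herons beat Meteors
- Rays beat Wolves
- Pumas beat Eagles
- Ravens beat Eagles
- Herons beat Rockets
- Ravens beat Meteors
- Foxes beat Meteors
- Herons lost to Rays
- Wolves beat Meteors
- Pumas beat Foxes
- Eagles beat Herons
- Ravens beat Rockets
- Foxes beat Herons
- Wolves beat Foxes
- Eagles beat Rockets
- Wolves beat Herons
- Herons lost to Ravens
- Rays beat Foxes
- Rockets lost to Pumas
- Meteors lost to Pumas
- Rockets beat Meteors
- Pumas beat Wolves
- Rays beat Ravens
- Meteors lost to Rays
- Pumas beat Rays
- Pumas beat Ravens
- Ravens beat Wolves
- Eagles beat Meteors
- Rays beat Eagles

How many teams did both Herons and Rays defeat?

Herons beat: Meteors, Rockets.
Rays beat: Ravens, Herons, Eagles, Wolves, Meteors, Rockets, Foxes.
Both beat: Meteors, Rockets — 2.

2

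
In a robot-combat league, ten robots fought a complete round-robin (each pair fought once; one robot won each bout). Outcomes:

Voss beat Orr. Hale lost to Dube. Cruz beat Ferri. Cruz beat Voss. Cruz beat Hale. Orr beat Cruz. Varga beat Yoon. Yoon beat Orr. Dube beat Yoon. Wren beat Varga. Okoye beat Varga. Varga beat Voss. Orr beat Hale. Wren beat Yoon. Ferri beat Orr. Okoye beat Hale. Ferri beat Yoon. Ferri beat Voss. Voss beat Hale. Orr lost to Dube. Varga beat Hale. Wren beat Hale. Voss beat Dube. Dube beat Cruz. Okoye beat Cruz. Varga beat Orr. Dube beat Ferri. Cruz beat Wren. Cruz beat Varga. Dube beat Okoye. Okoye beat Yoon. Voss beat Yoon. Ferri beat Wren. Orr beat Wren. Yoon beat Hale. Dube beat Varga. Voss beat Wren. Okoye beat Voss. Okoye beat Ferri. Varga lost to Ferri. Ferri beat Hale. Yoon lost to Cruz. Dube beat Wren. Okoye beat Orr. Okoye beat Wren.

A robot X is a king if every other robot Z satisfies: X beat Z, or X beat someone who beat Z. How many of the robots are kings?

Ferri cannot reach Okoye in two steps.
Wren cannot reach Ferri, Okoye, Cruz, Dube in two steps.
Okoye reaches everyone (king).
Cruz cannot reach Okoye in two steps.
Yoon cannot reach Ferri, Okoye, Voss, Dube, Varga in two steps.
Voss reaches everyone (king).
Dube reaches everyone (king).
Varga cannot reach Ferri, Okoye in two steps.
Orr cannot reach Okoye, Dube in two steps.
Hale cannot reach Ferri, Wren, Okoye, Cruz, Yoon, Voss, Dube, Varga, Orr in two steps.
Kings: Okoye, Voss, Dube — 3.

3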